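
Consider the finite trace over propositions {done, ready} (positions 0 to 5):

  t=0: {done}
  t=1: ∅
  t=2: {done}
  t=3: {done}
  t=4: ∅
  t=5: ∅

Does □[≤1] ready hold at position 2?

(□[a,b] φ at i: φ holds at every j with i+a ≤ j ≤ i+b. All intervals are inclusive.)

Check ready at every j in [2,3]:
  j=2: false
  j=3: false
Fails at j=2 → formula fails.

Does not hold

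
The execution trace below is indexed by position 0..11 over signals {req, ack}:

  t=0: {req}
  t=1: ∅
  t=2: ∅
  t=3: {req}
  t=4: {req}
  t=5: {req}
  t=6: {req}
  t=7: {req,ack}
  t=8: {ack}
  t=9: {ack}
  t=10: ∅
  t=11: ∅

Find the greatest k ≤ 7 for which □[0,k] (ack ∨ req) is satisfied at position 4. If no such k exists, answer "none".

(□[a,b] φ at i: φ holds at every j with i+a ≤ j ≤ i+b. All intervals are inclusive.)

(ack ∨ req) must hold from j=4 onward; find where it first fails.
  j=4: holds
  j=5: holds
  j=6: holds
  j=7: holds
  j=8: holds
  j=9: holds
  j=10: fails
Holds on [4,9], so largest k = 5.

5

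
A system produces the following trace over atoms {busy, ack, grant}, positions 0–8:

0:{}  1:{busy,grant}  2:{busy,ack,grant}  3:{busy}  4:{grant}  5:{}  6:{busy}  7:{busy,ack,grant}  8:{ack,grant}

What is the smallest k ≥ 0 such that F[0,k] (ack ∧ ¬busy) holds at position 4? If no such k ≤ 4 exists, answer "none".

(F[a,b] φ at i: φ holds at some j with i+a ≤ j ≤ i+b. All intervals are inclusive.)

Scan j = 4,5,… for (ack ∧ ¬busy):
  j=4: fails
  j=5: fails
  j=6: fails
  j=7: fails
  j=8: holds
First hit at j=8, so smallest k = 8-4 = 4.

4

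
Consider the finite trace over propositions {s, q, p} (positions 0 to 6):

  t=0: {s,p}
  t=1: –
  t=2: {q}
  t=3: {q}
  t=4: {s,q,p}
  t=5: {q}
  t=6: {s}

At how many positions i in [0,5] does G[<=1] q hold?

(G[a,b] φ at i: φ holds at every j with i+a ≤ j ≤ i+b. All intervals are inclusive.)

Evaluate at each i in [0,5]:
  i=0: ✗ (fails at j=0)
  i=1: ✗ (fails at j=1)
  i=2: ✓ (all of [2,3])
  i=3: ✓ (all of [3,4])
  i=4: ✓ (all of [4,5])
  i=5: ✗ (fails at j=6)
Positions where it holds: {2, 3, 4} → 3.

3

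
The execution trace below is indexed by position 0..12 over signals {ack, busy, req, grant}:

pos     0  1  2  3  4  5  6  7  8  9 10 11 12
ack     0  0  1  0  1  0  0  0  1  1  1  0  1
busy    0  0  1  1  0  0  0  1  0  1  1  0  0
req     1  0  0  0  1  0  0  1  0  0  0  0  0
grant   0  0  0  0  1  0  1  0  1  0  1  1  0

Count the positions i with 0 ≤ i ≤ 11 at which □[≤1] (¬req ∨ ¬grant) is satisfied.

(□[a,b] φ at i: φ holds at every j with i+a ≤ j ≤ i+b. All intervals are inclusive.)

Evaluate at each i in [0,11]:
  i=0: ✓ (all of [0,1])
  i=1: ✓ (all of [1,2])
  i=2: ✓ (all of [2,3])
  i=3: ✗ (fails at j=4)
  i=4: ✗ (fails at j=4)
  i=5: ✓ (all of [5,6])
  i=6: ✓ (all of [6,7])
  i=7: ✓ (all of [7,8])
  i=8: ✓ (all of [8,9])
  i=9: ✓ (all of [9,10])
  i=10: ✓ (all of [10,11])
  i=11: ✓ (all of [11,12])
Positions where it holds: {0, 1, 2, 5, 6, 7, 8, 9, 10, 11} → 10.

10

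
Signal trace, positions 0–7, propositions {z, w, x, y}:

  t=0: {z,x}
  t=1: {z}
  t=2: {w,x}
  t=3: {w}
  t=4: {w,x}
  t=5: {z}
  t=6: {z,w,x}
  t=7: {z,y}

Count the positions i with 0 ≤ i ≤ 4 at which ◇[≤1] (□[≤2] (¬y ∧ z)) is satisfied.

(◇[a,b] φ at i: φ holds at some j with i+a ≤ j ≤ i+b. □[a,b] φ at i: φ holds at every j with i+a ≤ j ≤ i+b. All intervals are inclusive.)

0

Evaluate at each i in [0,4]:
  i=0: ✗ (none in [0,1])
  i=1: ✗ (none in [1,2])
  i=2: ✗ (none in [2,3])
  i=3: ✗ (none in [3,4])
  i=4: ✗ (none in [4,5])
Positions where it holds: {} → 0.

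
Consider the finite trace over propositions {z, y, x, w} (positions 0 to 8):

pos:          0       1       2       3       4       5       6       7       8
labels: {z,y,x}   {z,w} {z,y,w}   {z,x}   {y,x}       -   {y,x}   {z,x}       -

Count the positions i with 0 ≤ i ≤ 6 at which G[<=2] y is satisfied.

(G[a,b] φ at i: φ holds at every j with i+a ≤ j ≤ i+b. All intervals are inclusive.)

Evaluate at each i in [0,6]:
  i=0: ✗ (fails at j=1)
  i=1: ✗ (fails at j=1)
  i=2: ✗ (fails at j=3)
  i=3: ✗ (fails at j=3)
  i=4: ✗ (fails at j=5)
  i=5: ✗ (fails at j=5)
  i=6: ✗ (fails at j=7)
Positions where it holds: {} → 0.

0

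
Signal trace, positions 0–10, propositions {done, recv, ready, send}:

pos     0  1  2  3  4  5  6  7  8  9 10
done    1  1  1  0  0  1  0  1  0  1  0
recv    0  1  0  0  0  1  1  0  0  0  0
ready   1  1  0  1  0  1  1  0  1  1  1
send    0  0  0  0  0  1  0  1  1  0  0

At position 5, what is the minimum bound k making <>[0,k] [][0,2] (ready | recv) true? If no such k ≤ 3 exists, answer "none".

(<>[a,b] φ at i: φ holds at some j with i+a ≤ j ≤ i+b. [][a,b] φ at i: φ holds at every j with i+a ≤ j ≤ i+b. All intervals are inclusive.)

3

Scan j = 5,6,… for [][0,2] (ready | recv):
  j=5: fails
  j=6: fails
  j=7: fails
  j=8: holds
First hit at j=8, so smallest k = 8-5 = 3.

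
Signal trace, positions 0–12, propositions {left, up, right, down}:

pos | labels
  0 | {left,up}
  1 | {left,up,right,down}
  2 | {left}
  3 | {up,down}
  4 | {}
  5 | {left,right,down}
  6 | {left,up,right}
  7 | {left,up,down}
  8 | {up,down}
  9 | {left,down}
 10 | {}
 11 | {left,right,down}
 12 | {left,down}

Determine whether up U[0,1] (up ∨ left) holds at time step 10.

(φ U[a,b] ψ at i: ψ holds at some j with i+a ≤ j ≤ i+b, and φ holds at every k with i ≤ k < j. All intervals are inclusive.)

No

Need some j in [10,11] with (up ∨ left), and up at every k in [10,j-1].
  j=10: (up ∨ left) false.
  j=11: (up ∨ left) holds, but up fails at k=10 → not this j.
No j in the window works → until fails.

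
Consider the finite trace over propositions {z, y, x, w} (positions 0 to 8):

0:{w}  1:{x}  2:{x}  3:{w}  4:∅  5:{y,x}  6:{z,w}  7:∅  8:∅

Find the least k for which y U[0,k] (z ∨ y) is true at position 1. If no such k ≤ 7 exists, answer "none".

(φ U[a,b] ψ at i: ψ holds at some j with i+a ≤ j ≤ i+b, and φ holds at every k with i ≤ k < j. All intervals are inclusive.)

Need earliest j ≥ 1 with (z ∨ y), and y at every k in [1,j-1].
  j=1: rhs fails.
  j=2: rhs fails.
  j=3: rhs fails.
  j=4: rhs fails.
  j=5: rhs holds but lhs fails at k=1.
  j=6: rhs holds but lhs fails at k=1.
  j=7: rhs fails.
  j=8: rhs fails.
No witness within the range → none.

none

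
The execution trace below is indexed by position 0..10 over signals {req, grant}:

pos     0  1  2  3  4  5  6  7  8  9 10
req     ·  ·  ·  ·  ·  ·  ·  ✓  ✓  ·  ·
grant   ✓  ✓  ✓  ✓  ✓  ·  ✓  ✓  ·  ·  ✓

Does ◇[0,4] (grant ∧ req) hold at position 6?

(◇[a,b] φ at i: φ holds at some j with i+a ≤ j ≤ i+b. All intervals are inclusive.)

Yes

Check (grant ∧ req) at each j in [6,10]:
  j=6: false
  j=7: true
  j=8: false
  j=9: false
  j=10: false
Found at j=7 → formula holds.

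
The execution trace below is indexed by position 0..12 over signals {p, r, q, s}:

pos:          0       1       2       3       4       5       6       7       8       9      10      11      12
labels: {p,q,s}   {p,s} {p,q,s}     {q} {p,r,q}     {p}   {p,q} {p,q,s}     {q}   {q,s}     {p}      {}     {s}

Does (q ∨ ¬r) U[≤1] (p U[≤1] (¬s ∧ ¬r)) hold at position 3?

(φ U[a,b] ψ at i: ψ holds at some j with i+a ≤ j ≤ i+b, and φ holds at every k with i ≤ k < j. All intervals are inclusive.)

Need some j in [3,4] with (p U[≤1] (¬s ∧ ¬r)), and (q ∨ ¬r) at every k in [3,j-1].
  j=3: (p U[≤1] (¬s ∧ ¬r)) holds; no prefix to check → satisfied.

Holds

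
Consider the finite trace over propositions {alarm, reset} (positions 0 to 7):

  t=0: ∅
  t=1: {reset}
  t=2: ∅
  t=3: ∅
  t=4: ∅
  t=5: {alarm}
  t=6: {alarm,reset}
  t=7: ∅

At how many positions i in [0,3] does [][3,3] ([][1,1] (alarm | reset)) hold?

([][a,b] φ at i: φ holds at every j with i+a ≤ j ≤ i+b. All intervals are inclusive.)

Evaluate at each i in [0,3]:
  i=0: ✗ (fails at j=3)
  i=1: ✓ (all of [4,4])
  i=2: ✓ (all of [5,5])
  i=3: ✗ (fails at j=6)
Positions where it holds: {1, 2} → 2.

2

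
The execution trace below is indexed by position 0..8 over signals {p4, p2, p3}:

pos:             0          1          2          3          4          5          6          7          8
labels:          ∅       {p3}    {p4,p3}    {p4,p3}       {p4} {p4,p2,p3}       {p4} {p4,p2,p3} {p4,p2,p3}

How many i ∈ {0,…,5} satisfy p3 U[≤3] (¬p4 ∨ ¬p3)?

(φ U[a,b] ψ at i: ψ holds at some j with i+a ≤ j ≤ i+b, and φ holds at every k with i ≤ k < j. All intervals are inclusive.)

6

Evaluate at each i in [0,5]:
  i=0: ✓ (rhs at j=0)
  i=1: ✓ (rhs at j=1)
  i=2: ✓ (rhs at j=4; lhs holds on [2,3])
  i=3: ✓ (rhs at j=4; lhs holds on [3,3])
  i=4: ✓ (rhs at j=4)
  i=5: ✓ (rhs at j=6; lhs holds on [5,5])
Positions where it holds: {0, 1, 2, 3, 4, 5} → 6.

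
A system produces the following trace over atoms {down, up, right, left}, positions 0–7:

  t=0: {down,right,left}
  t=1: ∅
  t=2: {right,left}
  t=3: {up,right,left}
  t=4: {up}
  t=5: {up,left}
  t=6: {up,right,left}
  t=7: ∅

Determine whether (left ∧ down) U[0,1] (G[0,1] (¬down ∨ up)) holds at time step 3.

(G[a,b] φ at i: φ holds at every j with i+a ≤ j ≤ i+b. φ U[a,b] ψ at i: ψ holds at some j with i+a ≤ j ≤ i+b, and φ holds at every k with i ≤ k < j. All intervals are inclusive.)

Need some j in [3,4] with G[0,1] (¬down ∨ up), and (left ∧ down) at every k in [3,j-1].
  j=3: G[0,1] (¬down ∨ up) holds; no prefix to check → satisfied.

Holds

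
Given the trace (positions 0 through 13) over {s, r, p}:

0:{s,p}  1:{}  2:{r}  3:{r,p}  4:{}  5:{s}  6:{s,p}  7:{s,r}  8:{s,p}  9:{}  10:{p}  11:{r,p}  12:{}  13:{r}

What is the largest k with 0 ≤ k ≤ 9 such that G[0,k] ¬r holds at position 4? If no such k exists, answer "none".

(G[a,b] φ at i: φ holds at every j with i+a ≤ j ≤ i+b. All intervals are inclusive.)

2

¬r must hold from j=4 onward; find where it first fails.
  j=4: holds
  j=5: holds
  j=6: holds
  j=7: fails
Holds on [4,6], so largest k = 2.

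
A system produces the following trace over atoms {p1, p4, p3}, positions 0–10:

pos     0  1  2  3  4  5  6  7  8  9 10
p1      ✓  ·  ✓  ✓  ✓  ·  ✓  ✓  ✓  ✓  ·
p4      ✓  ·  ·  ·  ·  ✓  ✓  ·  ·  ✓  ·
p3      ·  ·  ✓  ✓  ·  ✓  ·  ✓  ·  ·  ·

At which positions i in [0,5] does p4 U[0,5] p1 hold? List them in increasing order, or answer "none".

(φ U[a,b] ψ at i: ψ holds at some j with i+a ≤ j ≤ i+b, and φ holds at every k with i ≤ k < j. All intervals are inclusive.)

0, 2, 3, 4, 5

Evaluate at each i in [0,5]:
  i=0: ✓ (rhs at j=0)
  i=1: ✗ (lhs fails at k=1 before rhs at j=2)
  i=2: ✓ (rhs at j=2)
  i=3: ✓ (rhs at j=3)
  i=4: ✓ (rhs at j=4)
  i=5: ✓ (rhs at j=6; lhs holds on [5,5])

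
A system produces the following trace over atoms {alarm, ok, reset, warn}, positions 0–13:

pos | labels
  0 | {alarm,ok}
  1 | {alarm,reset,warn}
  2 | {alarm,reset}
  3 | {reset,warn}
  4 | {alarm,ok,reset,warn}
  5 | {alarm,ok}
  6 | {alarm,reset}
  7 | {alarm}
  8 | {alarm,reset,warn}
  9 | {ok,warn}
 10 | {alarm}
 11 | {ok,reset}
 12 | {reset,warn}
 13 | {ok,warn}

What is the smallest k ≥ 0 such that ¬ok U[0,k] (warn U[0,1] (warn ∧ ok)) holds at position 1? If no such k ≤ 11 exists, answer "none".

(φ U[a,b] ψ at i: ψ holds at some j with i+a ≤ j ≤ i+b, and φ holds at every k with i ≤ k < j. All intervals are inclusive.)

Need earliest j ≥ 1 with (warn U[0,1] (warn ∧ ok)), and ¬ok at every k in [1,j-1].
  j=1: rhs fails.
  j=2: rhs fails.
  j=3: rhs holds; lhs holds on [1,2]. k = 2.

2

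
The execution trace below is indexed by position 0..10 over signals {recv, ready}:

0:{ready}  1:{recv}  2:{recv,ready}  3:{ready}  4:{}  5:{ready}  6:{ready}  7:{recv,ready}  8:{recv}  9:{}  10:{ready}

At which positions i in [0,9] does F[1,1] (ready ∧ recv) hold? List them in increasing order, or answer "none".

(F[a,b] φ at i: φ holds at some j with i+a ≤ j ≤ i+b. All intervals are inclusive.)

1, 6

Evaluate at each i in [0,9]:
  i=0: ✗ (none in [1,1])
  i=1: ✓ (witness j=2)
  i=2: ✗ (none in [3,3])
  i=3: ✗ (none in [4,4])
  i=4: ✗ (none in [5,5])
  i=5: ✗ (none in [6,6])
  i=6: ✓ (witness j=7)
  i=7: ✗ (none in [8,8])
  i=8: ✗ (none in [9,9])
  i=9: ✗ (none in [10,10])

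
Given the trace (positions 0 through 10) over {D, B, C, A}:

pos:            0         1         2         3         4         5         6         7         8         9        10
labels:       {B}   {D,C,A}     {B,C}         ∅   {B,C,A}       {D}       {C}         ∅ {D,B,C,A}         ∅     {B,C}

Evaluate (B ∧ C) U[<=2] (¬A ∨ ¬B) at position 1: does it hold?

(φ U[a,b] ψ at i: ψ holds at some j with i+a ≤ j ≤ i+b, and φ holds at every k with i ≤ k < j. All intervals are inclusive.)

Need some j in [1,3] with (¬A ∨ ¬B), and (B ∧ C) at every k in [1,j-1].
  j=1: (¬A ∨ ¬B) holds; no prefix to check → satisfied.

Holds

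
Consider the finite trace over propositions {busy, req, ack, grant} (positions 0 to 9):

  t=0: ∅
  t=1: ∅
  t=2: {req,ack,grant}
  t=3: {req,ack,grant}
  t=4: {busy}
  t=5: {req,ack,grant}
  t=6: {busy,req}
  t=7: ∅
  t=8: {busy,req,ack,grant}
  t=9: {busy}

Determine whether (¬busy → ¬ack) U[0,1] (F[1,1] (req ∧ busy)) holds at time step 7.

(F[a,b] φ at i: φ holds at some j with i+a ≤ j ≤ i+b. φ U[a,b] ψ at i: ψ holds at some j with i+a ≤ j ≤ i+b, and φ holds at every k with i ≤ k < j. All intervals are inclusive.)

Need some j in [7,8] with F[1,1] (req ∧ busy), and (¬busy → ¬ack) at every k in [7,j-1].
  j=7: F[1,1] (req ∧ busy) holds; no prefix to check → satisfied.

Yes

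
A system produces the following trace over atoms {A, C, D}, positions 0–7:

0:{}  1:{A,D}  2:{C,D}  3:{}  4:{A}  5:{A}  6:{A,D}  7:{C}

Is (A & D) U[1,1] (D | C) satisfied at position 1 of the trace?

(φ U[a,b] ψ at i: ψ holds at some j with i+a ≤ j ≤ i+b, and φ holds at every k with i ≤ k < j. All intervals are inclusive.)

Need some j in [2,2] with (D | C), and (A & D) at every k in [1,j-1].
  j=2: (D | C) holds; (A & D) holds at every k in [1,1] → satisfied.

True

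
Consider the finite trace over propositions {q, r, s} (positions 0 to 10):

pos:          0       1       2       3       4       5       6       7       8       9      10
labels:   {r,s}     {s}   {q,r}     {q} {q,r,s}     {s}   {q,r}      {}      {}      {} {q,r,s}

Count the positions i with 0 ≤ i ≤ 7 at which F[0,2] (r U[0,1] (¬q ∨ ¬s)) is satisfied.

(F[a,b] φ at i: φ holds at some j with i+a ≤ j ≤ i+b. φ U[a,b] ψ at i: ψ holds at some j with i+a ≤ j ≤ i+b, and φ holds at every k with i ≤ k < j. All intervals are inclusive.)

Evaluate at each i in [0,7]:
  i=0: ✓ (witness j=0)
  i=1: ✓ (witness j=1)
  i=2: ✓ (witness j=2)
  i=3: ✓ (witness j=3)
  i=4: ✓ (witness j=4)
  i=5: ✓ (witness j=5)
  i=6: ✓ (witness j=6)
  i=7: ✓ (witness j=7)
Positions where it holds: {0, 1, 2, 3, 4, 5, 6, 7} → 8.

8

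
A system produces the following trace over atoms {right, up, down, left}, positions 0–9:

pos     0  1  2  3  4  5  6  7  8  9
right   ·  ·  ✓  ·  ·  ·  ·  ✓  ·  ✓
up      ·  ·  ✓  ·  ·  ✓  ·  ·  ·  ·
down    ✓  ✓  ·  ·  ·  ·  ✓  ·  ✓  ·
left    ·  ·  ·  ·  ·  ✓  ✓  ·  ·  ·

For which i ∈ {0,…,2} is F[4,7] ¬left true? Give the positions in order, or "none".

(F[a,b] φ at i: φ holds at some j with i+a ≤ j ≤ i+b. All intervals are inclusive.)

Evaluate at each i in [0,2]:
  i=0: ✓ (witness j=4)
  i=1: ✓ (witness j=7)
  i=2: ✓ (witness j=7)

0, 1, 2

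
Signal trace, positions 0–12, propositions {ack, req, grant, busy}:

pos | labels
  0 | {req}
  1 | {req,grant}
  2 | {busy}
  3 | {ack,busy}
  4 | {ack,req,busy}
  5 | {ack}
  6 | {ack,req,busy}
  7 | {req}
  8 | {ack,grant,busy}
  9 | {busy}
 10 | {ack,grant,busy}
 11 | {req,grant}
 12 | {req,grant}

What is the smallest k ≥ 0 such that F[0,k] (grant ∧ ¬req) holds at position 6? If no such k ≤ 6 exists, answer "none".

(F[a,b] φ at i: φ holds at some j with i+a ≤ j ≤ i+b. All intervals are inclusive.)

2

Scan j = 6,7,… for (grant ∧ ¬req):
  j=6: fails
  j=7: fails
  j=8: holds
First hit at j=8, so smallest k = 8-6 = 2.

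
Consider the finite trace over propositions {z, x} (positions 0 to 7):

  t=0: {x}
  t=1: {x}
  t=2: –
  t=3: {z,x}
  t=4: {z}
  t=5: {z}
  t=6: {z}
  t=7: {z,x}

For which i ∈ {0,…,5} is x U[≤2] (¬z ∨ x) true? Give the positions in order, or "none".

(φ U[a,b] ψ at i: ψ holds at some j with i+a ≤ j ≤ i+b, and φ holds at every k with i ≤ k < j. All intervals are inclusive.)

Evaluate at each i in [0,5]:
  i=0: ✓ (rhs at j=0)
  i=1: ✓ (rhs at j=1)
  i=2: ✓ (rhs at j=2)
  i=3: ✓ (rhs at j=3)
  i=4: ✗ (no rhs in [4,6])
  i=5: ✗ (lhs fails at k=5 before rhs at j=7)

0, 1, 2, 3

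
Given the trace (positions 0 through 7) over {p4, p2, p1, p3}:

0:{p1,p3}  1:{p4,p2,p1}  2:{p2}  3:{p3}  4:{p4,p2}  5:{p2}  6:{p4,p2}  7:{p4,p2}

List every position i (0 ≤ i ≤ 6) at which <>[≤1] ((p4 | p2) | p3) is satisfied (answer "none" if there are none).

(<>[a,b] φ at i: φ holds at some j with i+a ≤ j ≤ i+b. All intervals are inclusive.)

Evaluate at each i in [0,6]:
  i=0: ✓ (witness j=0)
  i=1: ✓ (witness j=1)
  i=2: ✓ (witness j=2)
  i=3: ✓ (witness j=3)
  i=4: ✓ (witness j=4)
  i=5: ✓ (witness j=5)
  i=6: ✓ (witness j=6)

0, 1, 2, 3, 4, 5, 6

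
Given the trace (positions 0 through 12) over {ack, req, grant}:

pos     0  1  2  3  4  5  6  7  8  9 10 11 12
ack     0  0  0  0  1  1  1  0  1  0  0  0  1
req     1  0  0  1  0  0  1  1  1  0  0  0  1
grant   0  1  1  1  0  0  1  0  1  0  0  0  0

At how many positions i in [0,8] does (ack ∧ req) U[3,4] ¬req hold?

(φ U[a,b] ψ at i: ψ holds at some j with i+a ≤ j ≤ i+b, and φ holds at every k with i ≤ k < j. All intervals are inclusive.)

0

Evaluate at each i in [0,8]:
  i=0: ✗ (lhs fails at k=0 before rhs at j=4)
  i=1: ✗ (lhs fails at k=1 before rhs at j=4)
  i=2: ✗ (lhs fails at k=2 before rhs at j=5)
  i=3: ✗ (no rhs in [6,7])
  i=4: ✗ (no rhs in [7,8])
  i=5: ✗ (lhs fails at k=5 before rhs at j=9)
  i=6: ✗ (lhs fails at k=7 before rhs at j=9)
  i=7: ✗ (lhs fails at k=7 before rhs at j=10)
  i=8: ✗ (lhs fails at k=9 before rhs at j=11)
Positions where it holds: {} → 0.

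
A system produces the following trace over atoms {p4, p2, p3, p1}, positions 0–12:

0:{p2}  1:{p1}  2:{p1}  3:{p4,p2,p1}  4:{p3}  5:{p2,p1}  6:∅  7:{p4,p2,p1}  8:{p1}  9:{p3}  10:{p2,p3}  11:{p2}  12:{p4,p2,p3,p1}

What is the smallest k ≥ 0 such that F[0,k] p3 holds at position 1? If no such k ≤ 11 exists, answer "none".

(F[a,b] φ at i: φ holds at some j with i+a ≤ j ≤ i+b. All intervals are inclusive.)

Scan j = 1,2,… for p3:
  j=1: fails
  j=2: fails
  j=3: fails
  j=4: holds
First hit at j=4, so smallest k = 4-1 = 3.

3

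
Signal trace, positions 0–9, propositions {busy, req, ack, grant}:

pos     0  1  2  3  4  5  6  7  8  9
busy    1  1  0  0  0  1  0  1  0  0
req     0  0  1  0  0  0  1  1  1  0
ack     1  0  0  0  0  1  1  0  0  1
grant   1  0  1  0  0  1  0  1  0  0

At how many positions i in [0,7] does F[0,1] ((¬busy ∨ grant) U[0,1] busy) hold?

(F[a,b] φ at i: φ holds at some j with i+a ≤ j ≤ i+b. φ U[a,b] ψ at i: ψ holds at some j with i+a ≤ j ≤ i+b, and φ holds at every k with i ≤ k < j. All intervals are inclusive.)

Evaluate at each i in [0,7]:
  i=0: ✓ (witness j=0)
  i=1: ✓ (witness j=1)
  i=2: ✗ (none in [2,3])
  i=3: ✓ (witness j=4)
  i=4: ✓ (witness j=4)
  i=5: ✓ (witness j=5)
  i=6: ✓ (witness j=6)
  i=7: ✓ (witness j=7)
Positions where it holds: {0, 1, 3, 4, 5, 6, 7} → 7.

7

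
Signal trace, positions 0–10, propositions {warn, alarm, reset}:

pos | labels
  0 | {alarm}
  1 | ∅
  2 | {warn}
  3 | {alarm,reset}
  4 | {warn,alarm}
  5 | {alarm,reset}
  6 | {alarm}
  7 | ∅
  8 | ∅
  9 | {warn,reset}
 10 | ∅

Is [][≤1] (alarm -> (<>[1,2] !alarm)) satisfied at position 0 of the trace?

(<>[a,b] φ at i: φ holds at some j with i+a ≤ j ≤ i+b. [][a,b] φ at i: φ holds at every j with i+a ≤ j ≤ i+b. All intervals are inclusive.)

Holds

Check (alarm -> (<>[1,2] !alarm)) at every j in [0,1]:
  j=0: antecedent true; consequent holds (witness at 1) → ✓
  j=1: antecedent false → ✓
All positions satisfy it → formula holds.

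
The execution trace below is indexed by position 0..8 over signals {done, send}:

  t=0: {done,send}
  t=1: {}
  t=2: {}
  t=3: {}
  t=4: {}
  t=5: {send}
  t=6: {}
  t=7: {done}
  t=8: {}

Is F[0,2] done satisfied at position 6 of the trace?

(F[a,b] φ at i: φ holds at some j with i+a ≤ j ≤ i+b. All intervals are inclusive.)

Check done at each j in [6,8]:
  j=6: false
  j=7: true
  j=8: false
Found at j=7 → formula holds.

Yes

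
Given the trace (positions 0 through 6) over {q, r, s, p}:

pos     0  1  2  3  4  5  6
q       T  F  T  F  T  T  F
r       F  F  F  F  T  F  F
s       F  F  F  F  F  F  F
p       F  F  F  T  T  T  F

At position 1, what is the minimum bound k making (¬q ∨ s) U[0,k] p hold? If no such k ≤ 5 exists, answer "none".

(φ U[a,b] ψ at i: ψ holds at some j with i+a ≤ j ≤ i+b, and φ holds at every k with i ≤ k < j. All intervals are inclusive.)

none

Need earliest j ≥ 1 with p, and (¬q ∨ s) at every k in [1,j-1].
  j=1: rhs fails.
  j=2: rhs fails.
  j=3: rhs holds but lhs fails at k=2.
  j=4: rhs holds but lhs fails at k=2.
  j=5: rhs holds but lhs fails at k=2.
  j=6: rhs fails.
No witness within the range → none.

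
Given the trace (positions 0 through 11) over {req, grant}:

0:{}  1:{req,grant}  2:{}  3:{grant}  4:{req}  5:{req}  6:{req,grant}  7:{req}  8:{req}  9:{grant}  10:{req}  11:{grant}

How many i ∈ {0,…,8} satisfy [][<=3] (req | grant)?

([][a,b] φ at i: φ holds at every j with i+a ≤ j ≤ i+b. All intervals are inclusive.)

6

Evaluate at each i in [0,8]:
  i=0: ✗ (fails at j=0)
  i=1: ✗ (fails at j=2)
  i=2: ✗ (fails at j=2)
  i=3: ✓ (all of [3,6])
  i=4: ✓ (all of [4,7])
  i=5: ✓ (all of [5,8])
  i=6: ✓ (all of [6,9])
  i=7: ✓ (all of [7,10])
  i=8: ✓ (all of [8,11])
Positions where it holds: {3, 4, 5, 6, 7, 8} → 6.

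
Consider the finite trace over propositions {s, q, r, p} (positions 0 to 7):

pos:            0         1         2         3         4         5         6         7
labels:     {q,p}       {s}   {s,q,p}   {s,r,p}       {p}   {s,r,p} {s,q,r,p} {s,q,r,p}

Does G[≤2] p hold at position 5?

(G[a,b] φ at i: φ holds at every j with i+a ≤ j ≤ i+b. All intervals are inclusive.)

True

Check p at every j in [5,7]:
  j=5: true
  j=6: true
  j=7: true
All positions satisfy it → formula holds.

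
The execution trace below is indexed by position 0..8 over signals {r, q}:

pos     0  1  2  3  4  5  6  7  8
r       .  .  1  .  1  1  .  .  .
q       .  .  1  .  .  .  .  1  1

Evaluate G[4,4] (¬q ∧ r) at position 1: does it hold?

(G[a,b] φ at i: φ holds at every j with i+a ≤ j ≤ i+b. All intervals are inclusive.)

Check (¬q ∧ r) at every j in [5,5]:
  j=5: true
All positions satisfy it → formula holds.

True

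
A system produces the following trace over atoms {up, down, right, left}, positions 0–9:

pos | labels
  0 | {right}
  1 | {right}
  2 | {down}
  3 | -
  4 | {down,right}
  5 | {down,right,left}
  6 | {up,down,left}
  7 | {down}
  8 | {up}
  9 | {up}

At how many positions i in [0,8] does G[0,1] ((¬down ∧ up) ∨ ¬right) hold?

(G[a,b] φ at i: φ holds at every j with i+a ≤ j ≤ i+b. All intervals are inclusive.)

Evaluate at each i in [0,8]:
  i=0: ✗ (fails at j=0)
  i=1: ✗ (fails at j=1)
  i=2: ✓ (all of [2,3])
  i=3: ✗ (fails at j=4)
  i=4: ✗ (fails at j=4)
  i=5: ✗ (fails at j=5)
  i=6: ✓ (all of [6,7])
  i=7: ✓ (all of [7,8])
  i=8: ✓ (all of [8,9])
Positions where it holds: {2, 6, 7, 8} → 4.

4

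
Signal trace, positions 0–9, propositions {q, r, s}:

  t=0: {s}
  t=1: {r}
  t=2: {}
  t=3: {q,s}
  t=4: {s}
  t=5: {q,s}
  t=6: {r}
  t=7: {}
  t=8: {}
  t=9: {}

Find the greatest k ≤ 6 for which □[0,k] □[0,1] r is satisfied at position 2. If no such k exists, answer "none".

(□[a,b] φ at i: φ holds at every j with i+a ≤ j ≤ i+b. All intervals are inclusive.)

□[0,1] r must hold from j=2 onward; find where it first fails.
  j=2: fails → no k works.

none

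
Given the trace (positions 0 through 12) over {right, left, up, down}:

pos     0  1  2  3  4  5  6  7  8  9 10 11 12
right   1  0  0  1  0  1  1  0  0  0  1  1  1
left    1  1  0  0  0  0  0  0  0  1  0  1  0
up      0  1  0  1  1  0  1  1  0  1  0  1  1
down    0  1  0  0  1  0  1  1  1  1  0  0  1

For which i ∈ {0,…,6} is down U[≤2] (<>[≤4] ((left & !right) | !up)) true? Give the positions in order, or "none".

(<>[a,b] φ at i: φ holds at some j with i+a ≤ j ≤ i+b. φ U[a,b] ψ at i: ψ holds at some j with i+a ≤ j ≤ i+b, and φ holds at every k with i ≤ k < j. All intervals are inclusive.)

Evaluate at each i in [0,6]:
  i=0: ✓ (rhs at j=0)
  i=1: ✓ (rhs at j=1)
  i=2: ✓ (rhs at j=2)
  i=3: ✓ (rhs at j=3)
  i=4: ✓ (rhs at j=4)
  i=5: ✓ (rhs at j=5)
  i=6: ✓ (rhs at j=6)

0, 1, 2, 3, 4, 5, 6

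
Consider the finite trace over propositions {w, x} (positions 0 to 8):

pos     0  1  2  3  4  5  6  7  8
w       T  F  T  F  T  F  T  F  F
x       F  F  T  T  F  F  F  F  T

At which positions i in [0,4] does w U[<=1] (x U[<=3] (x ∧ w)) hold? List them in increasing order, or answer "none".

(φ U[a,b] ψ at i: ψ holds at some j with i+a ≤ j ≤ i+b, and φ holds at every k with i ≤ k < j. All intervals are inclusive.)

2

Evaluate at each i in [0,4]:
  i=0: ✗ (no rhs in [0,1])
  i=1: ✗ (lhs fails at k=1 before rhs at j=2)
  i=2: ✓ (rhs at j=2)
  i=3: ✗ (no rhs in [3,4])
  i=4: ✗ (no rhs in [4,5])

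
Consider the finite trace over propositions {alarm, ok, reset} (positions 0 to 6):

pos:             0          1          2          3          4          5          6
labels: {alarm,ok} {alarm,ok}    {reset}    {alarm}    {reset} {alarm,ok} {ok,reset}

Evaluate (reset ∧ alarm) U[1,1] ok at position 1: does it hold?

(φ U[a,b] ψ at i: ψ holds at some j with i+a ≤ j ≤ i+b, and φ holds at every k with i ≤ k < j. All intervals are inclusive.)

No

Need some j in [2,2] with ok, and (reset ∧ alarm) at every k in [1,j-1].
  j=2: ok false.
No j in the window works → until fails.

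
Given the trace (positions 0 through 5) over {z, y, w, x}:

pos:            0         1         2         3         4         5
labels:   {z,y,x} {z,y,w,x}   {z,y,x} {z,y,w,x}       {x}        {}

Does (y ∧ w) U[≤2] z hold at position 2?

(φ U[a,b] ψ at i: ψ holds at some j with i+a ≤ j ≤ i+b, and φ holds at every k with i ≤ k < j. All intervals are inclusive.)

Need some j in [2,4] with z, and (y ∧ w) at every k in [2,j-1].
  j=2: z holds; no prefix to check → satisfied.

Yes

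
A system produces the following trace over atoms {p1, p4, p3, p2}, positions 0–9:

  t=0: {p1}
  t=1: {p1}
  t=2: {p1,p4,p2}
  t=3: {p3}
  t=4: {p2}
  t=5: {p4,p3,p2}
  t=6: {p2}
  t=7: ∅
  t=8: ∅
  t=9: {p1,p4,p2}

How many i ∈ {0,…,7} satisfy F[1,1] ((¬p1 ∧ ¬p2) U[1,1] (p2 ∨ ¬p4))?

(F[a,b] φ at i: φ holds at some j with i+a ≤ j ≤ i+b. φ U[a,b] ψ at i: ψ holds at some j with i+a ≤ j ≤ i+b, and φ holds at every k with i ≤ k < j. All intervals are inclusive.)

Evaluate at each i in [0,7]:
  i=0: ✗ (none in [1,1])
  i=1: ✗ (none in [2,2])
  i=2: ✓ (witness j=3)
  i=3: ✗ (none in [4,4])
  i=4: ✗ (none in [5,5])
  i=5: ✗ (none in [6,6])
  i=6: ✓ (witness j=7)
  i=7: ✓ (witness j=8)
Positions where it holds: {2, 6, 7} → 3.

3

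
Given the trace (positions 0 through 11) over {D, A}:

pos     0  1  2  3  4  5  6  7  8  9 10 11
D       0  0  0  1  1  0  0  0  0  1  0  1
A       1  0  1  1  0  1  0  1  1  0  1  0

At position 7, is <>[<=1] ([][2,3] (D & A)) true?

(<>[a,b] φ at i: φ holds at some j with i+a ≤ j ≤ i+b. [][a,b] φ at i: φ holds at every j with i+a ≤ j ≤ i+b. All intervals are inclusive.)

Does not hold

Check [][2,3] (D & A) at each j in [7,8]:
  j=7: fails at 9
  j=8: fails at 10
No position in the window satisfies it → formula fails.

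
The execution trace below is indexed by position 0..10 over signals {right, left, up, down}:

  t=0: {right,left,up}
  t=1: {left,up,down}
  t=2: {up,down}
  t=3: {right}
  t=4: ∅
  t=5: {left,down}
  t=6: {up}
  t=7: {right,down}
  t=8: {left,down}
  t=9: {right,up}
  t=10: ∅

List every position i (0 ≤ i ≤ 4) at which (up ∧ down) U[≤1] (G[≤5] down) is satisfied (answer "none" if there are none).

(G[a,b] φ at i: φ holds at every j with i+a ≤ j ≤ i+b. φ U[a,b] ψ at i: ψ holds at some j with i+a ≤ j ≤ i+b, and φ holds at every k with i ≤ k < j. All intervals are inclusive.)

Evaluate at each i in [0,4]:
  i=0: ✗ (no rhs in [0,1])
  i=1: ✗ (no rhs in [1,2])
  i=2: ✗ (no rhs in [2,3])
  i=3: ✗ (no rhs in [3,4])
  i=4: ✗ (no rhs in [4,5])

none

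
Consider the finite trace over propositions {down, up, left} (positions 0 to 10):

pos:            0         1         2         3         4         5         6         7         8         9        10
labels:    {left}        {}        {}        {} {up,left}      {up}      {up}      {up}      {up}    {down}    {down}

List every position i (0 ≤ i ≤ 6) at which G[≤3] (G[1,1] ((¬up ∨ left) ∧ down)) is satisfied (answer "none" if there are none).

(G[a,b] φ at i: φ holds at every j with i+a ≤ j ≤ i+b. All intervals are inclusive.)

none

Evaluate at each i in [0,6]:
  i=0: ✗ (fails at j=0)
  i=1: ✗ (fails at j=1)
  i=2: ✗ (fails at j=2)
  i=3: ✗ (fails at j=3)
  i=4: ✗ (fails at j=4)
  i=5: ✗ (fails at j=5)
  i=6: ✗ (fails at j=6)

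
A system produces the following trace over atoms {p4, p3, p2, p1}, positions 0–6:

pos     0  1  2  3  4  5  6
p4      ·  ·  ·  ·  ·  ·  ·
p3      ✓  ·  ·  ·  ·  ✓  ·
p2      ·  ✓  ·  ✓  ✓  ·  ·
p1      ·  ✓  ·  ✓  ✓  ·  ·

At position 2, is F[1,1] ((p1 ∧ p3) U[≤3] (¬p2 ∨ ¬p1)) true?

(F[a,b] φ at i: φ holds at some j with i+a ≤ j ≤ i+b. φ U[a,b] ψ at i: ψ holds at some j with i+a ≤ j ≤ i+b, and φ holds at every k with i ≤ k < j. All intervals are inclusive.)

Check ((p1 ∧ p3) U[≤3] (¬p2 ∨ ¬p1)) at each j in [3,3]:
  j=3: fails
No position in the window satisfies it → formula fails.

Does not hold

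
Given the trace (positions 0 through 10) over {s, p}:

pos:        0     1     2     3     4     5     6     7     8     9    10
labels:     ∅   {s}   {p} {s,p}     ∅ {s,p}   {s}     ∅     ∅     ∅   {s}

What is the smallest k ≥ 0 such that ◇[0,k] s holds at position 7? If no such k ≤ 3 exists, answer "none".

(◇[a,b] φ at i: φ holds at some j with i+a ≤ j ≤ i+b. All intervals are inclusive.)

Scan j = 7,8,… for s:
  j=7: fails
  j=8: fails
  j=9: fails
  j=10: holds
First hit at j=10, so smallest k = 10-7 = 3.

3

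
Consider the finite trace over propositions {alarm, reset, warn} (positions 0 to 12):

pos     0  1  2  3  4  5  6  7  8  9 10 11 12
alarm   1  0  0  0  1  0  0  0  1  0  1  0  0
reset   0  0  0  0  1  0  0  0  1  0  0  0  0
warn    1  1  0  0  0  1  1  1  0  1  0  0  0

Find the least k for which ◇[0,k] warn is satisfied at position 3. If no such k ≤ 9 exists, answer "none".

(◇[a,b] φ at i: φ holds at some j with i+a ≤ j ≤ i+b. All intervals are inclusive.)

2

Scan j = 3,4,… for warn:
  j=3: fails
  j=4: fails
  j=5: holds
First hit at j=5, so smallest k = 5-3 = 2.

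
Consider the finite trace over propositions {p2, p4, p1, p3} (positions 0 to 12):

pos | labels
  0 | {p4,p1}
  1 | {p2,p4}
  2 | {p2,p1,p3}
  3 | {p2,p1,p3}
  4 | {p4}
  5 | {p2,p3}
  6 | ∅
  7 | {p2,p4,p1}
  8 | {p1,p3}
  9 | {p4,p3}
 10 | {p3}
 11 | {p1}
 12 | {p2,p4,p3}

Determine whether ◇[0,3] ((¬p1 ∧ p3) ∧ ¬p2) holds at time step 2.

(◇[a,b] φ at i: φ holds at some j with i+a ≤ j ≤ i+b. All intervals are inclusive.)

Check ((¬p1 ∧ p3) ∧ ¬p2) at each j in [2,5]:
  j=2: false
  j=3: false
  j=4: false
  j=5: false
No position in the window satisfies it → formula fails.

Does not hold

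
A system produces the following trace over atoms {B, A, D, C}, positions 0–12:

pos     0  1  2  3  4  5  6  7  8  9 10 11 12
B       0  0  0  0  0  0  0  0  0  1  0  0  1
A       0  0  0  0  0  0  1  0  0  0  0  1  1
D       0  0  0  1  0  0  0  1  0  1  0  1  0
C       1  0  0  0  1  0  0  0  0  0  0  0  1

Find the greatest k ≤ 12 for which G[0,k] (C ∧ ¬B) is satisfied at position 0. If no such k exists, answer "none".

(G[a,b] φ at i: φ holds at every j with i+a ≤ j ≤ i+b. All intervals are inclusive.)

0

(C ∧ ¬B) must hold from j=0 onward; find where it first fails.
  j=0: holds
  j=1: fails
Holds on [0,0], so largest k = 0.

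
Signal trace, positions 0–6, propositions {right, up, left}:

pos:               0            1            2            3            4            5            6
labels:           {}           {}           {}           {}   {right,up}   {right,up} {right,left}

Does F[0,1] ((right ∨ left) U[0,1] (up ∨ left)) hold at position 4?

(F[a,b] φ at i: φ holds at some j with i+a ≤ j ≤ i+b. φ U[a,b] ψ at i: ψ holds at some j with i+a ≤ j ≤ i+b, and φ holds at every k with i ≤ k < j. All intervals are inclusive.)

Check ((right ∨ left) U[0,1] (up ∨ left)) at each j in [4,5]:
  j=4: holds
  j=5: holds
Found at j=4 → formula holds.

Yes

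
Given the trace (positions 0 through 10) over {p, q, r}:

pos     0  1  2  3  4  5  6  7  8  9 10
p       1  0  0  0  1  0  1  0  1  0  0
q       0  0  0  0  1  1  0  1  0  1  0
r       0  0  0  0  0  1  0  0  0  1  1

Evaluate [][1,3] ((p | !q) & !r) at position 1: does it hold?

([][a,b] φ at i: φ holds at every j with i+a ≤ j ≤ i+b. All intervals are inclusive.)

True

Check ((p | !q) & !r) at every j in [2,4]:
  j=2: true
  j=3: true
  j=4: true
All positions satisfy it → formula holds.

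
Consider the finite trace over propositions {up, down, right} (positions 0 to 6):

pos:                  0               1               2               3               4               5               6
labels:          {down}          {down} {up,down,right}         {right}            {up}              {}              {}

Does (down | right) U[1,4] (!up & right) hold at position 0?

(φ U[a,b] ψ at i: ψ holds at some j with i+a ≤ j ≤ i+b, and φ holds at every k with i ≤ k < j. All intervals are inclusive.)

Holds

Need some j in [1,4] with (!up & right), and (down | right) at every k in [0,j-1].
  j=1: (!up & right) false.
  j=2: (!up & right) false.
  j=3: (!up & right) holds; (down | right) holds at every k in [0,2] → satisfied.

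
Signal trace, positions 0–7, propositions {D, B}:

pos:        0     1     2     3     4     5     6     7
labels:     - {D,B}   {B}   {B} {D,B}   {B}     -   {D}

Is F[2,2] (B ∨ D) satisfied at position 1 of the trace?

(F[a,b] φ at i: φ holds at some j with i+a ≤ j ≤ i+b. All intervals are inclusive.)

True

Check (B ∨ D) at each j in [3,3]:
  j=3: true
Found at j=3 → formula holds.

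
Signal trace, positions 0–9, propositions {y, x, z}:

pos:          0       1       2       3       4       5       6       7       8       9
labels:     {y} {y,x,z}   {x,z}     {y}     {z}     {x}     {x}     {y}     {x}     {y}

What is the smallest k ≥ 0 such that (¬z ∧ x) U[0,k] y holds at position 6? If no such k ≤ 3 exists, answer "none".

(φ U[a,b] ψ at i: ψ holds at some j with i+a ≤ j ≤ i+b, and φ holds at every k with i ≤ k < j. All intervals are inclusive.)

Need earliest j ≥ 6 with y, and (¬z ∧ x) at every k in [6,j-1].
  j=6: rhs fails.
  j=7: rhs holds; lhs holds on [6,6]. k = 1.

1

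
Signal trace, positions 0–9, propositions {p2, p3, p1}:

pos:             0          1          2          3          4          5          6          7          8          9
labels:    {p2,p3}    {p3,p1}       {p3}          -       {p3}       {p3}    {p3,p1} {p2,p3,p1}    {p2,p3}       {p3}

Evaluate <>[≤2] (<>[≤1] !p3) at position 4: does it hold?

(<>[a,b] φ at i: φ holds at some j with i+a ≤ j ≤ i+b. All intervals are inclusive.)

Check <>[≤1] !p3 at each j in [4,6]:
  j=4: fails (none in [4,5])
  j=5: fails (none in [5,6])
  j=6: fails (none in [6,7])
No position in the window satisfies it → formula fails.

No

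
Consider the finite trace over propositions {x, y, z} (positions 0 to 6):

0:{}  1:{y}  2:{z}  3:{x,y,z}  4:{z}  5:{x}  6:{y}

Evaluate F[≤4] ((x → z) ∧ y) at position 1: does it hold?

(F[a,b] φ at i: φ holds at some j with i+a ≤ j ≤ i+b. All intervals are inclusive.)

True

Check ((x → z) ∧ y) at each j in [1,5]:
  j=1: true
  j=2: false
  j=3: true
  j=4: false
  j=5: false
Found at j=1 → formula holds.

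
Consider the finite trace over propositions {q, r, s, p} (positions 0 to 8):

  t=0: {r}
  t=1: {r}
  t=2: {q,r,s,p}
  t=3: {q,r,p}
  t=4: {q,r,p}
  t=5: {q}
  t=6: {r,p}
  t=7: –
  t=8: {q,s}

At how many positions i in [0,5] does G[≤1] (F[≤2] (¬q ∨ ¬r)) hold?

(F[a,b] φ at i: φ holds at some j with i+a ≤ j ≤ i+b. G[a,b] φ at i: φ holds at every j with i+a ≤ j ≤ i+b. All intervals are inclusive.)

Evaluate at each i in [0,5]:
  i=0: ✓ (all of [0,1])
  i=1: ✗ (fails at j=2)
  i=2: ✗ (fails at j=2)
  i=3: ✓ (all of [3,4])
  i=4: ✓ (all of [4,5])
  i=5: ✓ (all of [5,6])
Positions where it holds: {0, 3, 4, 5} → 4.

4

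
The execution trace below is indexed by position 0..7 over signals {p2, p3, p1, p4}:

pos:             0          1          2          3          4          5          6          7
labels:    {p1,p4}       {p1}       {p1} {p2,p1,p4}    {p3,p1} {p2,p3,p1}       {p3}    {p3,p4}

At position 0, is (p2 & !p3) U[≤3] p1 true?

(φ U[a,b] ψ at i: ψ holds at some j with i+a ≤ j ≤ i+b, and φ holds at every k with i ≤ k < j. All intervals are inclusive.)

Need some j in [0,3] with p1, and (p2 & !p3) at every k in [0,j-1].
  j=0: p1 holds; no prefix to check → satisfied.

Yes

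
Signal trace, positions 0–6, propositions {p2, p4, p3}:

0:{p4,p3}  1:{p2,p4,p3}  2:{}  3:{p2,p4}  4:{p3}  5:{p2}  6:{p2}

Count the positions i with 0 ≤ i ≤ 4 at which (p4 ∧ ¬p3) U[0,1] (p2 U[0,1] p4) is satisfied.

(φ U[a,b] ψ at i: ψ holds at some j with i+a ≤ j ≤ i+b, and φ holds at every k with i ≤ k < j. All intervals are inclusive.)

3

Evaluate at each i in [0,4]:
  i=0: ✓ (rhs at j=0)
  i=1: ✓ (rhs at j=1)
  i=2: ✗ (lhs fails at k=2 before rhs at j=3)
  i=3: ✓ (rhs at j=3)
  i=4: ✗ (no rhs in [4,5])
Positions where it holds: {0, 1, 3} → 3.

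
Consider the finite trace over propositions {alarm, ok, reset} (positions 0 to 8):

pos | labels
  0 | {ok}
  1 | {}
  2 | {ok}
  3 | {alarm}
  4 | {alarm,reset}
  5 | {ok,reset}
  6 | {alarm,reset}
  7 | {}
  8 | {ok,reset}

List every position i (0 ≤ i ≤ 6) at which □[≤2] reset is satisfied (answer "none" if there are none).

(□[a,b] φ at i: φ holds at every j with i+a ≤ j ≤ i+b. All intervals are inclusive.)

4

Evaluate at each i in [0,6]:
  i=0: ✗ (fails at j=0)
  i=1: ✗ (fails at j=1)
  i=2: ✗ (fails at j=2)
  i=3: ✗ (fails at j=3)
  i=4: ✓ (all of [4,6])
  i=5: ✗ (fails at j=7)
  i=6: ✗ (fails at j=7)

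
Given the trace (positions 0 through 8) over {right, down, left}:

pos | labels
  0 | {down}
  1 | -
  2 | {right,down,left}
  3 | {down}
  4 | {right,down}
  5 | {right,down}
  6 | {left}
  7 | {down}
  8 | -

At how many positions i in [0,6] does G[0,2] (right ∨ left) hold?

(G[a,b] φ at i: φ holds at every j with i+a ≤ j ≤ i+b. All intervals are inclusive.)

1

Evaluate at each i in [0,6]:
  i=0: ✗ (fails at j=0)
  i=1: ✗ (fails at j=1)
  i=2: ✗ (fails at j=3)
  i=3: ✗ (fails at j=3)
  i=4: ✓ (all of [4,6])
  i=5: ✗ (fails at j=7)
  i=6: ✗ (fails at j=7)
Positions where it holds: {4} → 1.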